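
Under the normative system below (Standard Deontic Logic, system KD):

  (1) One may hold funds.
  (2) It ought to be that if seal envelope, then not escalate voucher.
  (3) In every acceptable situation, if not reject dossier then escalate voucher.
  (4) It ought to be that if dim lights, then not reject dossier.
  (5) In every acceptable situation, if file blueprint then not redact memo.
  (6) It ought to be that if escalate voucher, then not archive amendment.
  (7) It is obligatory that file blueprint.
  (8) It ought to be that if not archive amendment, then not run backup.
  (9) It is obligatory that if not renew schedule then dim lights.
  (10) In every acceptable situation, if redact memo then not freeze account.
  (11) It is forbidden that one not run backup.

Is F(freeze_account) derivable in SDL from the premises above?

Premise 10 is O(redact_memo → ¬freeze_account), but O(redact_memo) is not derivable from the premises, so it does not yield O(¬freeze_account).
No other premise forces O(¬freeze_account). An ideal world satisfying every premise can still have freeze_account true, so F(freeze_account) is not derivable.

No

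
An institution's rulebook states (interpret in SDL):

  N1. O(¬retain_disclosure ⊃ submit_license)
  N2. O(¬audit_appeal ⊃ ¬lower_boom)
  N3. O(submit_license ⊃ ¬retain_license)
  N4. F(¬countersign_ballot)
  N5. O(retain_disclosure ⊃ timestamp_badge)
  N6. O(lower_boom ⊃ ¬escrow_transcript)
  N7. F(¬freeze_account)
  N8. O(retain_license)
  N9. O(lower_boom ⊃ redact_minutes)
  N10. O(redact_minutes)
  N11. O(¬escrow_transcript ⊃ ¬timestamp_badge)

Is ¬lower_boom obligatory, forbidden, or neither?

From premise 8 we have O(retain_license).
Premise 3, O(submit_license ⊃ ¬retain_license), contraposes to O(retain_license ⊃ ¬submit_license); with O(retain_license) we get O(¬submit_license).
The contrapositive of premise 1 (O(¬retain_disclosure ⊃ submit_license)) is O(¬submit_license ⊃ retain_disclosure), and O(¬submit_license) is already established, so O(retain_disclosure).
With premise 5, O(retain_disclosure ⊃ timestamp_badge), the K-axiom yields O(timestamp_badge).
Premise 11 is O(¬escrow_transcript ⊃ ¬timestamp_badge); contrapositively O(timestamp_badge ⊃ escrow_transcript). Since O(timestamp_badge) holds, K gives O(escrow_transcript).
Premise 6, O(lower_boom ⊃ ¬escrow_transcript), contraposes to O(escrow_transcript ⊃ ¬lower_boom); with O(escrow_transcript) we get O(¬lower_boom).
Premises 2, 4, 7, 9, 10 do not contribute to this derivation.
Hence ¬lower_boom is obligatory.

Obligatory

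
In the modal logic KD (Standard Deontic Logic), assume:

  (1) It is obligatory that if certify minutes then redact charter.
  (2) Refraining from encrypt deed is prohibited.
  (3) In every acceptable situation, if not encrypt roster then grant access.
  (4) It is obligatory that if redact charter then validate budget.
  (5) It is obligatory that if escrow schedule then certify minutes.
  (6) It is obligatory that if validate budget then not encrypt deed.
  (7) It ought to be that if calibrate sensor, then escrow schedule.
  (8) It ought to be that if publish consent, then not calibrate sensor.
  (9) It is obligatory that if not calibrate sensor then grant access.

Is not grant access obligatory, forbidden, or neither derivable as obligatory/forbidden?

F(¬encrypt_deed) at premise 2 means O(encrypt_deed).
The contrapositive of premise 6 (O(validate_budget → ¬encrypt_deed)) is O(encrypt_deed → ¬validate_budget), and O(encrypt_deed) is already established, so O(¬validate_budget).
Premise 4 is O(redact_charter → validate_budget); contrapositively O(¬validate_budget → ¬redact_charter). Since O(¬validate_budget) holds, K gives O(¬redact_charter).
The contrapositive of premise 1 (O(certify_minutes → redact_charter)) is O(¬redact_charter → ¬certify_minutes), and O(¬redact_charter) is already established, so O(¬certify_minutes).
Premise 5, O(escrow_schedule → certify_minutes), contraposes to O(¬certify_minutes → ¬escrow_schedule); with O(¬certify_minutes) we get O(¬escrow_schedule).
Premise 7 is O(calibrate_sensor → escrow_schedule); contrapositively O(¬escrow_schedule → ¬calibrate_sensor). Since O(¬escrow_schedule) holds, K gives O(¬calibrate_sensor).
Premise 9 is O(¬calibrate_sensor → grant_access); since O(¬calibrate_sensor), deontic closure gives O(grant_access).
Premises 3, 8 do not contribute to this derivation.
Thus O(grant_access), which is F(¬grant_access): ¬grant_access is forbidden.

Forbidden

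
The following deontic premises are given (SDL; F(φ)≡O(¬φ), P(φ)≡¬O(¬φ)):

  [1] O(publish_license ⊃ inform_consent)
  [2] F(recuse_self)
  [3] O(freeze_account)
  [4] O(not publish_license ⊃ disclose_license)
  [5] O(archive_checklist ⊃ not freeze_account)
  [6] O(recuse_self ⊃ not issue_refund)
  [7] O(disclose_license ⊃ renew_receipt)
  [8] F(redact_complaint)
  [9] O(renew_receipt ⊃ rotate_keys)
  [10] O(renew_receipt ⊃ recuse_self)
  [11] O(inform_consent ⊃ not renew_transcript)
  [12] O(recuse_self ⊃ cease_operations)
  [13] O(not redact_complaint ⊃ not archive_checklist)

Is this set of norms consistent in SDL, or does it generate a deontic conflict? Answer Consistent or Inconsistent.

Premise 5 is O(archive_checklist ⊃ not freeze_account), but O(archive_checklist) is not derivable from the premises, so it does not yield O(not freeze_account).
So O(not freeze_account) is not derivable, and the apparent clash with O(freeze_account) does not arise.
A world satisfying every obligation exists (e.g. archive_checklist=false, cease_operations=false, disclose_license=false, freeze_account=true, inform_consent=true, issue_refund=false, publish_license=true, recuse_self=false, redact_complaint=false, renew_receipt=false, renew_transcript=false, rotate_keys=false); no atom is both obligatory and forbidden, so the set is consistent.

Consistent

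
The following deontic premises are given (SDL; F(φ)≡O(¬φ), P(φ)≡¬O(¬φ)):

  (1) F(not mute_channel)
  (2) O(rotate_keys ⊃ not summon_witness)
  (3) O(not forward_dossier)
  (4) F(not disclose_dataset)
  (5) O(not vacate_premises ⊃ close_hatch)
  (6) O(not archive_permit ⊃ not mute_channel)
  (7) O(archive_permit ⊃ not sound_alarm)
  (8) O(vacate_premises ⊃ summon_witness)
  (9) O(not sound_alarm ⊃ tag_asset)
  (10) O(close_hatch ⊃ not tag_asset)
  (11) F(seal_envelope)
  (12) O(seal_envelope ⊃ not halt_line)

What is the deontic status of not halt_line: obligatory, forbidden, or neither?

Neither

Premise 12 is O(seal_envelope ⊃ not halt_line), but O(seal_envelope) is not derivable from the premises, so it does not yield O(not halt_line).
No premise or chain of K-axiom applications forces O(not halt_line), and none forces O(halt_line). So not halt_line is neither obligatory nor forbidden under these norms.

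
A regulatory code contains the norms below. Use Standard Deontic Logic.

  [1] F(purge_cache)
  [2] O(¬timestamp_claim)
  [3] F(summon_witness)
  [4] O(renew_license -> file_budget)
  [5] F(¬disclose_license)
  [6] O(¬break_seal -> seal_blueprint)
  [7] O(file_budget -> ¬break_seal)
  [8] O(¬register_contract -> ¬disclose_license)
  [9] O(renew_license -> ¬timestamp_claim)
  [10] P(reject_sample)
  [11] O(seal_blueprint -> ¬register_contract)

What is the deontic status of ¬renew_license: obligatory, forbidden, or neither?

Premise 5 is F(¬disclose_license), i.e. O(disclose_license).
The contrapositive of premise 8 (O(¬register_contract -> ¬disclose_license)) is O(disclose_license -> register_contract), and O(disclose_license) is already established, so O(register_contract).
Premise 11 is O(seal_blueprint -> ¬register_contract); contrapositively O(register_contract -> ¬seal_blueprint). Since O(register_contract) holds, K gives O(¬seal_blueprint).
Premise 6, O(¬break_seal -> seal_blueprint), contraposes to O(¬seal_blueprint -> break_seal); with O(¬seal_blueprint) we get O(break_seal).
The contrapositive of premise 7 (O(file_budget -> ¬break_seal)) is O(break_seal -> ¬file_budget), and O(break_seal) is already established, so O(¬file_budget).
Premise 4, O(renew_license -> file_budget), contraposes to O(¬file_budget -> ¬renew_license); with O(¬file_budget) we get O(¬renew_license).
Premises 1, 2, 3, 9, 10 do not contribute to this derivation.
Hence ¬renew_license is obligatory.

Obligatory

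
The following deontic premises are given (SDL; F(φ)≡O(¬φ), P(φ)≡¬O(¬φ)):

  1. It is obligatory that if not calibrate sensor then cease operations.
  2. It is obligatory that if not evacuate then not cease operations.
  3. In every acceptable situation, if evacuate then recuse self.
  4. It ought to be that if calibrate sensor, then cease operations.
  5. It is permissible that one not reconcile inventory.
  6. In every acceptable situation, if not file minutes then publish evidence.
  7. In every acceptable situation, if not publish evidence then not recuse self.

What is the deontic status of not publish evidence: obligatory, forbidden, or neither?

Forbidden

By case analysis on calibrate_sensor: premise 4 gives O(calibrate_sensor → cease_operations) and premise 1 gives O(¬calibrate_sensor → cease_operations), so O(cease_operations) either way.
Premise 2, O(¬evacuate → ¬cease_operations), contraposes to O(cease_operations → evacuate); with O(cease_operations) we get O(evacuate).
From O(evacuate) and premise 3, O(evacuate → recuse_self), we obtain O(recuse_self).
Premise 7 is O(¬publish_evidence → ¬recuse_self); contrapositively O(recuse_self → publish_evidence). Since O(recuse_self) holds, K gives O(publish_evidence).
Premises 5, 6 do not contribute to this derivation.
Thus O(publish_evidence), which is F(¬publish_evidence): ¬publish_evidence is forbidden.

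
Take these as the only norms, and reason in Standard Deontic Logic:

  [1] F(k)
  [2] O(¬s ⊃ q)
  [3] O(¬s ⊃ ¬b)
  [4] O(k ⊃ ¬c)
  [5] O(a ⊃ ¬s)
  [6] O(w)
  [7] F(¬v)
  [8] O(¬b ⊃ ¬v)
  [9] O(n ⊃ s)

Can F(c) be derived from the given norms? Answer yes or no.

Premise 4 is O(k ⊃ ¬c), but O(k) is not derivable from the premises, so it does not yield O(¬c).
No other premise forces O(¬c). An ideal world satisfying every premise can still have c true, so F(c) is not derivable.

No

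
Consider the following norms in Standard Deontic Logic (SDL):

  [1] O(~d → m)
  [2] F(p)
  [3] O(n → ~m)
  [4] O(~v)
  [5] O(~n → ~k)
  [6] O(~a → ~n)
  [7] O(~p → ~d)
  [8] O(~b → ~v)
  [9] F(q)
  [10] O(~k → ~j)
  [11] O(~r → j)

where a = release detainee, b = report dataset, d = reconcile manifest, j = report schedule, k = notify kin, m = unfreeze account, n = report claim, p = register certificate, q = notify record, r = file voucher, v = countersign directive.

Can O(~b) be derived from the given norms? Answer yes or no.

No

Premise 8 is O(~b → ~v); even if O(~v) held, inferring O(~b) would be affirming the consequent — invalid.
No other premise forces O(~b). An ideal world satisfying every premise can still have ~b false, so O(~b) is not derivable.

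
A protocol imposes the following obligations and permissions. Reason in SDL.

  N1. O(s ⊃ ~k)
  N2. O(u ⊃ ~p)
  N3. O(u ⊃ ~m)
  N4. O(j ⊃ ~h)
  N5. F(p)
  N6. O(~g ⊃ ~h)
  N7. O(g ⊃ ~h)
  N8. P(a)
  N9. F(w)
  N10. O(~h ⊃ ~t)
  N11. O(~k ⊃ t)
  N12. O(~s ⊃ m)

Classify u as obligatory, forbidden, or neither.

Premises 7 and 6 are O(g ⊃ ~h) and O(~g ⊃ ~h); every ideal world satisfies g or ~g, so in either case ~h holds — hence O(~h).
Applying K to premise 10 (O(~h ⊃ ~t)) and O(~h) yields O(~t).
The contrapositive of premise 11 (O(~k ⊃ t)) is O(~t ⊃ k), and O(~t) is already established, so O(k).
Premise 1 is O(s ⊃ ~k); contrapositively O(k ⊃ ~s). Since O(k) holds, K gives O(~s).
Premise 12 is O(~s ⊃ m); since O(~s), deontic closure gives O(m).
The contrapositive of premise 3 (O(u ⊃ ~m)) is O(m ⊃ ~u), and O(m) is already established, so O(~u).
Premises 2, 4, 5, 8, 9 do not contribute to this derivation.
Thus O(~u), which is F(u): u is forbidden.

Forbidden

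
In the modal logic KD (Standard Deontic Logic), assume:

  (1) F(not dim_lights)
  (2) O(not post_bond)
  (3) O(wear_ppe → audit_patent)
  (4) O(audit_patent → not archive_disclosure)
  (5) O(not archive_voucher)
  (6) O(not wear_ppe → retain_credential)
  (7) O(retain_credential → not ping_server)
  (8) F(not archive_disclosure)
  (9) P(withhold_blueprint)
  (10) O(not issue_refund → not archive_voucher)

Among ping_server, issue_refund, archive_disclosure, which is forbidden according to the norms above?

ping_server

F(not archive_disclosure) at premise 8 means O(archive_disclosure).
The contrapositive of premise 4 (O(audit_patent → not archive_disclosure)) is O(archive_disclosure → not audit_patent), and O(archive_disclosure) is already established, so O(not audit_patent).
Premise 3 is O(wear_ppe → audit_patent); contrapositively O(not audit_patent → not wear_ppe). Since O(not audit_patent) holds, K gives O(not wear_ppe).
With premise 6, O(not wear_ppe → retain_credential), the K-axiom yields O(retain_credential).
From O(retain_credential) and premise 7, O(retain_credential → not ping_server), we obtain O(not ping_server).
So O(not ping_server) holds, i.e. ping_server is forbidden. None of the other listed options is forbidden under the premises.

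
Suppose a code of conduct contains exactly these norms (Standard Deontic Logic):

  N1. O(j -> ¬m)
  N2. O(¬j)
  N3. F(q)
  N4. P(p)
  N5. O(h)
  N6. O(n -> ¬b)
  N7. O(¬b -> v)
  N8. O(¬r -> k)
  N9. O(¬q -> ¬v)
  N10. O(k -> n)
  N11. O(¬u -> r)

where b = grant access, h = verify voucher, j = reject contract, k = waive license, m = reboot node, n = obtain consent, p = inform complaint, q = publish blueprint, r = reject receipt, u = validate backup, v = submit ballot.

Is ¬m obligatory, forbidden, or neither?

Neither

Premise 1 is O(j -> ¬m), but O(j) is not derivable from the premises, so it does not yield O(¬m).
No premise or chain of K-axiom applications forces O(¬m), and none forces O(m). So ¬m is neither obligatory nor forbidden under these norms.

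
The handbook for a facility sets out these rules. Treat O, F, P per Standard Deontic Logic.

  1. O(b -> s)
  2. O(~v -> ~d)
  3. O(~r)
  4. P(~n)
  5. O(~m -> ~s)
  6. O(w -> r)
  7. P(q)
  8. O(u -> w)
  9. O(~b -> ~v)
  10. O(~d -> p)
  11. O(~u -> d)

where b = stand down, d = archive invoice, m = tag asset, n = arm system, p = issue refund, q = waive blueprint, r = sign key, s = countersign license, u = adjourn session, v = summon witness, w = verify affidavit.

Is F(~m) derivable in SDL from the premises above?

From premise 3 we have O(~r).
The contrapositive of premise 6 (O(w -> r)) is O(~r -> ~w), and O(~r) is already established, so O(~w).
The contrapositive of premise 8 (O(u -> w)) is O(~w -> ~u), and O(~w) is already established, so O(~u).
Applying K to premise 11 (O(~u -> d)) and O(~u) yields O(d).
Premise 2, O(~v -> ~d), contraposes to O(d -> v); with O(d) we get O(v).
Premise 9 is O(~b -> ~v); contrapositively O(v -> b). Since O(v) holds, K gives O(b).
Premise 1 is O(b -> s); since O(b), deontic closure gives O(s).
The contrapositive of premise 5 (O(~m -> ~s)) is O(s -> m), and O(s) is already established, so O(m).
Premises 4, 7, 10 do not contribute to this derivation.
So O(m) holds, i.e. F(~m). The claim follows.

Yes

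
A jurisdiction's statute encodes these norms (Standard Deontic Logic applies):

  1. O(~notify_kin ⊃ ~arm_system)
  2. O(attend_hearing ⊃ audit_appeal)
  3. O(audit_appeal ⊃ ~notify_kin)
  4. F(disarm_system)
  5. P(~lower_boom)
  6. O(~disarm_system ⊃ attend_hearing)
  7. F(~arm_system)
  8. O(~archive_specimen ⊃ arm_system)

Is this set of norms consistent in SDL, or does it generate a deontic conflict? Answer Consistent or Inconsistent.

Inconsistent

Premise 7 is F(~arm_system), i.e. O(arm_system).
Premise 1 is O(~notify_kin ⊃ ~arm_system); contrapositively O(arm_system ⊃ notify_kin). Since O(arm_system) holds, K gives O(notify_kin).
Premise 3 is O(audit_appeal ⊃ ~notify_kin); contrapositively O(notify_kin ⊃ ~audit_appeal). Since O(notify_kin) holds, K gives O(~audit_appeal).
Premise 2 is O(attend_hearing ⊃ audit_appeal); contrapositively O(~audit_appeal ⊃ ~attend_hearing). Since O(~audit_appeal) holds, K gives O(~attend_hearing).
Premise 6, O(~disarm_system ⊃ attend_hearing), contraposes to O(~attend_hearing ⊃ disarm_system); with O(~attend_hearing) we get O(disarm_system).
However, F(disarm_system) at premise 4 amounts to O(~disarm_system).
We now have both O(disarm_system) and O(~disarm_system) — disarm_system is simultaneously obligatory and forbidden, violating the D-axiom.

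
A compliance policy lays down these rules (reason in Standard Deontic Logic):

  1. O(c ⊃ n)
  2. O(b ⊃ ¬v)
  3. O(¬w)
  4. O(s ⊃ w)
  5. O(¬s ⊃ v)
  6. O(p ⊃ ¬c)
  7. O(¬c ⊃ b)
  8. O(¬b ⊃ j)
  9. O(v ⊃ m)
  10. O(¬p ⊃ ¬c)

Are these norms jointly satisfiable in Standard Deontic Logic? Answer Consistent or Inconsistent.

Inconsistent

By case analysis on p: premise 6 gives O(p ⊃ ¬c) and premise 10 gives O(¬p ⊃ ¬c), so O(¬c) either way.
With premise 7, O(¬c ⊃ b), the K-axiom yields O(b).
From O(b) and premise 2, O(b ⊃ ¬v), we obtain O(¬v).
Premise 5, O(¬s ⊃ v), contraposes to O(¬v ⊃ s); with O(¬v) we get O(s).
Premise 4 is O(s ⊃ w); since O(s), deontic closure gives O(w).
However, premise 3 gives O(¬w).
We now have both O(w) and O(¬w) — w is simultaneously obligatory and forbidden, violating the D-axiom.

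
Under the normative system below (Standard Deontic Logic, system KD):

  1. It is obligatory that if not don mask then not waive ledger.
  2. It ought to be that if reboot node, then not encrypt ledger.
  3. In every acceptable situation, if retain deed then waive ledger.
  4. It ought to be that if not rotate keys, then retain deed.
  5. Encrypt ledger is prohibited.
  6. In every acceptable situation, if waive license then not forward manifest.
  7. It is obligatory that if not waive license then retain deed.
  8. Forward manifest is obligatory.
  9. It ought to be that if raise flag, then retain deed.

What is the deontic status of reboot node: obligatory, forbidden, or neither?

Neither

Premise 2 is O(reboot_node → ¬encrypt_ledger); even if O(¬encrypt_ledger) held, inferring O(reboot_node) would be affirming the consequent — invalid.
No premise or chain of K-axiom applications forces O(reboot_node), and none forces O(¬reboot_node). So reboot_node is neither obligatory nor forbidden under these norms.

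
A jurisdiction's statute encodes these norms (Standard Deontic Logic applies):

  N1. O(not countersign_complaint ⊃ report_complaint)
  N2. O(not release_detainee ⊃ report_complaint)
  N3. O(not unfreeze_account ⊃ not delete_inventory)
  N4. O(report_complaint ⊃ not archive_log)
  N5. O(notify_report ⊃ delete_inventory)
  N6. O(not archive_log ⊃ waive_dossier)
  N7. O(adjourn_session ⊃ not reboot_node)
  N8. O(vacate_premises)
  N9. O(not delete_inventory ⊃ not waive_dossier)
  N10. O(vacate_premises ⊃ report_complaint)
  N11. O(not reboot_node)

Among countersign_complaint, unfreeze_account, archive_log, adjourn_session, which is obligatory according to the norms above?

Premise 8 states O(vacate_premises) outright.
With premise 10, O(vacate_premises ⊃ report_complaint), the K-axiom yields O(report_complaint).
From O(report_complaint) and premise 4, O(report_complaint ⊃ not archive_log), we obtain O(not archive_log).
With premise 6, O(not archive_log ⊃ waive_dossier), the K-axiom yields O(waive_dossier).
Premise 9 is O(not delete_inventory ⊃ not waive_dossier); contrapositively O(waive_dossier ⊃ delete_inventory). Since O(waive_dossier) holds, K gives O(delete_inventory).
The contrapositive of premise 3 (O(not unfreeze_account ⊃ not delete_inventory)) is O(delete_inventory ⊃ unfreeze_account), and O(delete_inventory) is already established, so O(unfreeze_account).
So O(unfreeze_account) holds — unfreeze_account is obligatory. None of the other listed options is made obligatory by any chain of premises.

unfreeze_account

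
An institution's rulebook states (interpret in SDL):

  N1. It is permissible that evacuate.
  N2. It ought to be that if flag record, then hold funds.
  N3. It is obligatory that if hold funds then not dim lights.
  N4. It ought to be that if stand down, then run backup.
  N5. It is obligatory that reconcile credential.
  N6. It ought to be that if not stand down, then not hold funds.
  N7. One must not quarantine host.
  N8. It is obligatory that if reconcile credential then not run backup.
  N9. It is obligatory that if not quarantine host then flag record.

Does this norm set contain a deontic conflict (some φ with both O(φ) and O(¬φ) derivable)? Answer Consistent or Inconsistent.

Inconsistent

From premise 5 we have O(reconcile_credential).
Applying K to premise 8 (O(reconcile_credential → ¬run_backup)) and O(reconcile_credential) yields O(¬run_backup).
Premise 4, O(stand_down → run_backup), contraposes to O(¬run_backup → ¬stand_down); with O(¬run_backup) we get O(¬stand_down).
With premise 6, O(¬stand_down → ¬hold_funds), the K-axiom yields O(¬hold_funds).
The contrapositive of premise 2 (O(flag_record → hold_funds)) is O(¬hold_funds → ¬flag_record), and O(¬hold_funds) is already established, so O(¬flag_record).
Premise 9, O(¬quarantine_host → flag_record), contraposes to O(¬flag_record → quarantine_host); with O(¬flag_record) we get O(quarantine_host).
However, F(quarantine_host) at premise 7 amounts to O(¬quarantine_host).
We now have both O(quarantine_host) and O(¬quarantine_host) — quarantine_host is simultaneously obligatory and forbidden, violating the D-axiom.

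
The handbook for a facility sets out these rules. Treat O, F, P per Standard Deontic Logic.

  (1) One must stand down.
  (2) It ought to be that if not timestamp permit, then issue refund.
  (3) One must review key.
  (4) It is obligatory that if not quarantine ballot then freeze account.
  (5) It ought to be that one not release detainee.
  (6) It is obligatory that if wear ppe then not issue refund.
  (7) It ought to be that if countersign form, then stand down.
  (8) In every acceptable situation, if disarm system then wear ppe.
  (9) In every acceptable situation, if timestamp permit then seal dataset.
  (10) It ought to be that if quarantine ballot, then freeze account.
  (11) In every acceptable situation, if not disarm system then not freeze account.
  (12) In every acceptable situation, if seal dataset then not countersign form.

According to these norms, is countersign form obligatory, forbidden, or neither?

Forbidden

Premises 10 and 4 cover both cases: O(quarantine_ballot → freeze_account) and O(¬quarantine_ballot → freeze_account). Since quarantine_ballot ∨ ¬quarantine_ballot is a tautology, O(freeze_account) follows.
Premise 11, O(¬disarm_system → ¬freeze_account), contraposes to O(freeze_account → disarm_system); with O(freeze_account) we get O(disarm_system).
Applying K to premise 8 (O(disarm_system → wear_ppe)) and O(disarm_system) yields O(wear_ppe).
Applying K to premise 6 (O(wear_ppe → ¬issue_refund)) and O(wear_ppe) yields O(¬issue_refund).
Premise 2, O(¬timestamp_permit → issue_refund), contraposes to O(¬issue_refund → timestamp_permit); with O(¬issue_refund) we get O(timestamp_permit).
From O(timestamp_permit) and premise 9, O(timestamp_permit → seal_dataset), we obtain O(seal_dataset).
Premise 12 is O(seal_dataset → ¬countersign_form); since O(seal_dataset), deontic closure gives O(¬countersign_form).
Premises 1, 3, 5, 7 do not contribute to this derivation.
Thus O(¬countersign_form), which is F(countersign_form): countersign_form is forbidden.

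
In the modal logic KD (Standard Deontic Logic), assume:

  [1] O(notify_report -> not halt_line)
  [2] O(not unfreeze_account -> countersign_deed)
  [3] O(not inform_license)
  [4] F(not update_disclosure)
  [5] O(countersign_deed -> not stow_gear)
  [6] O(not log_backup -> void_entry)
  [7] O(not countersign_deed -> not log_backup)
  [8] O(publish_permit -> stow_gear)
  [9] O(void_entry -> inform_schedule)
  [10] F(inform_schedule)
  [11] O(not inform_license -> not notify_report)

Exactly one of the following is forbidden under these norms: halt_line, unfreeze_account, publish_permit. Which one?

F(inform_schedule) at premise 10 means O(not inform_schedule).
Premise 9 is O(void_entry -> inform_schedule); contrapositively O(not inform_schedule -> not void_entry). Since O(not inform_schedule) holds, K gives O(not void_entry).
Premise 6, O(not log_backup -> void_entry), contraposes to O(not void_entry -> log_backup); with O(not void_entry) we get O(log_backup).
The contrapositive of premise 7 (O(not countersign_deed -> not log_backup)) is O(log_backup -> countersign_deed), and O(log_backup) is already established, so O(countersign_deed).
With premise 5, O(countersign_deed -> not stow_gear), the K-axiom yields O(not stow_gear).
Premise 8 is O(publish_permit -> stow_gear); contrapositively O(not stow_gear -> not publish_permit). Since O(not stow_gear) holds, K gives O(not publish_permit).
So O(not publish_permit) holds, i.e. publish_permit is forbidden. None of the other listed options is forbidden under the premises.

publish_permit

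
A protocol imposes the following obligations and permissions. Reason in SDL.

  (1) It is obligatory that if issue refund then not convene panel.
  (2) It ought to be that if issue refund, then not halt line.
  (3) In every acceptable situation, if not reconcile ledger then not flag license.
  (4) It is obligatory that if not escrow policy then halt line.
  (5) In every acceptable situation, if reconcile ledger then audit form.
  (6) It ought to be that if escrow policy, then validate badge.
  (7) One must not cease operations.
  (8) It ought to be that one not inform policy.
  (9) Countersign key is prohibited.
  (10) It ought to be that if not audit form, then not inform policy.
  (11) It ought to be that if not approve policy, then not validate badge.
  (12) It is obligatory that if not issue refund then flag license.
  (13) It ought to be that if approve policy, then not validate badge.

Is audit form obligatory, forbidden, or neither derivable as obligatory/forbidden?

By case analysis on ¬approve_policy: premise 11 gives O(¬approve_policy → ¬validate_badge) and premise 13 gives O(approve_policy → ¬validate_badge), so O(¬validate_badge) either way.
The contrapositive of premise 6 (O(escrow_policy → validate_badge)) is O(¬validate_badge → ¬escrow_policy), and O(¬validate_badge) is already established, so O(¬escrow_policy).
Premise 4 is O(¬escrow_policy → halt_line); since O(¬escrow_policy), deontic closure gives O(halt_line).
The contrapositive of premise 2 (O(issue_refund → ¬halt_line)) is O(halt_line → ¬issue_refund), and O(halt_line) is already established, so O(¬issue_refund).
Premise 12 is O(¬issue_refund → flag_license); since O(¬issue_refund), deontic closure gives O(flag_license).
The contrapositive of premise 3 (O(¬reconcile_ledger → ¬flag_license)) is O(flag_license → reconcile_ledger), and O(flag_license) is already established, so O(reconcile_ledger).
With premise 5, O(reconcile_ledger → audit_form), the K-axiom yields O(audit_form).
Premises 1, 7, 8, 9, 10 do not contribute to this derivation.
Hence audit_form is obligatory.

Obligatory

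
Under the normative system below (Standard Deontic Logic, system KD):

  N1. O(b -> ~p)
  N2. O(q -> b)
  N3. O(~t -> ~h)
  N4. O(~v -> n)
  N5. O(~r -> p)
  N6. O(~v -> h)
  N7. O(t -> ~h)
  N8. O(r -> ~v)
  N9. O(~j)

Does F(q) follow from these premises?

Yes

Premises 7 and 3 are O(t -> ~h) and O(~t -> ~h); every ideal world satisfies t or ~t, so in either case ~h holds — hence O(~h).
The contrapositive of premise 6 (O(~v -> h)) is O(~h -> v), and O(~h) is already established, so O(v).
The contrapositive of premise 8 (O(r -> ~v)) is O(v -> ~r), and O(v) is already established, so O(~r).
Applying K to premise 5 (O(~r -> p)) and O(~r) yields O(p).
Premise 1, O(b -> ~p), contraposes to O(p -> ~b); with O(p) we get O(~b).
Premise 2 is O(q -> b); contrapositively O(~b -> ~q). Since O(~b) holds, K gives O(~q).
Premises 4, 9 do not contribute to this derivation.
So O(~q) holds, i.e. F(q). The claim follows.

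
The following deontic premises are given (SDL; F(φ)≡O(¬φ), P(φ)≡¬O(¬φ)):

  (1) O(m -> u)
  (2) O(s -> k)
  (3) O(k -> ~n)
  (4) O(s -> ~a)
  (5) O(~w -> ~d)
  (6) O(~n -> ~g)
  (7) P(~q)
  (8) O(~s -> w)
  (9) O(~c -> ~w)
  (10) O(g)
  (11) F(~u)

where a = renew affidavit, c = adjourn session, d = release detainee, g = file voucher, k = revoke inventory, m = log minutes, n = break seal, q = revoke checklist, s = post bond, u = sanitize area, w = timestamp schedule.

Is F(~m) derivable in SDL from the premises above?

Premise 1 is O(m -> u); even if O(u) held, inferring O(m) would be affirming the consequent — invalid.
No other premise forces O(m). An ideal world satisfying every premise can still have ~m true, so F(~m) is not derivable.

No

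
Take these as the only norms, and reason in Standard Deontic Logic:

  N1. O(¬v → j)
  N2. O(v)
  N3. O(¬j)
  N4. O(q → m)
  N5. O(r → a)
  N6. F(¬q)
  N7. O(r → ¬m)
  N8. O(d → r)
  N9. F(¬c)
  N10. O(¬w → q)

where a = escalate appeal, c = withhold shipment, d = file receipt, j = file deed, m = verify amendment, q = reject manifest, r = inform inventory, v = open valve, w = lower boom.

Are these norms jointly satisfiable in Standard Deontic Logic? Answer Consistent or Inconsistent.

Premise 1 is O(¬v → j), but O(¬v) is not derivable from the premises, so it does not yield O(j).
So O(j) is not derivable, and the apparent clash with O(¬j) does not arise.
A world satisfying every obligation exists (e.g. a=false, c=true, d=false, j=false, m=true, q=true, r=false, v=true, w=false); no atom is both obligatory and forbidden, so the set is consistent.

Consistent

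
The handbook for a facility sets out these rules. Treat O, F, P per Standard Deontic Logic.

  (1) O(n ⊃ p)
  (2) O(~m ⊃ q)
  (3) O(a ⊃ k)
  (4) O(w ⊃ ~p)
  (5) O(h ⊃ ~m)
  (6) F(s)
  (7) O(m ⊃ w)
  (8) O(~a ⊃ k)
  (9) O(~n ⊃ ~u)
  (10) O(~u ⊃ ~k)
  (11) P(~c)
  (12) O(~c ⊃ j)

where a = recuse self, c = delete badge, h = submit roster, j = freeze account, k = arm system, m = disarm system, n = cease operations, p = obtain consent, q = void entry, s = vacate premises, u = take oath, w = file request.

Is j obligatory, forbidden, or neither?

Premise 12 is O(~c ⊃ j), but O(~c) is not derivable from the premises (the permission P(~c) asserts only ~O(c), not O(~c)), so it does not yield O(j).
No premise or chain of K-axiom applications forces O(j), and none forces O(~j). So j is neither obligatory nor forbidden under these norms.

Neither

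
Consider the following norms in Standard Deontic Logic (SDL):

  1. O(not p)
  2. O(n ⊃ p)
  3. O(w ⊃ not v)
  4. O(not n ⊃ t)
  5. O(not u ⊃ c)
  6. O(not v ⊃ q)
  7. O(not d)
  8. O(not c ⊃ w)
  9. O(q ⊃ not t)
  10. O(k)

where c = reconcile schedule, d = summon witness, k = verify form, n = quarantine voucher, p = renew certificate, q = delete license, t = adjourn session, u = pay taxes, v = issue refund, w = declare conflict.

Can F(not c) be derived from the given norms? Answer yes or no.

Premise 1 states O(not p) outright.
The contrapositive of premise 2 (O(n ⊃ p)) is O(not p ⊃ not n), and O(not p) is already established, so O(not n).
Premise 4 is O(not n ⊃ t); since O(not n), deontic closure gives O(t).
Premise 9 is O(q ⊃ not t); contrapositively O(t ⊃ not q). Since O(t) holds, K gives O(not q).
Premise 6, O(not v ⊃ q), contraposes to O(not q ⊃ v); with O(not q) we get O(v).
Premise 3, O(w ⊃ not v), contraposes to O(v ⊃ not w); with O(v) we get O(not w).
The contrapositive of premise 8 (O(not c ⊃ w)) is O(not w ⊃ c), and O(not w) is already established, so O(c).
Premises 5, 7, 10 do not contribute to this derivation.
So O(c) holds, i.e. F(not c). The claim follows.

Yes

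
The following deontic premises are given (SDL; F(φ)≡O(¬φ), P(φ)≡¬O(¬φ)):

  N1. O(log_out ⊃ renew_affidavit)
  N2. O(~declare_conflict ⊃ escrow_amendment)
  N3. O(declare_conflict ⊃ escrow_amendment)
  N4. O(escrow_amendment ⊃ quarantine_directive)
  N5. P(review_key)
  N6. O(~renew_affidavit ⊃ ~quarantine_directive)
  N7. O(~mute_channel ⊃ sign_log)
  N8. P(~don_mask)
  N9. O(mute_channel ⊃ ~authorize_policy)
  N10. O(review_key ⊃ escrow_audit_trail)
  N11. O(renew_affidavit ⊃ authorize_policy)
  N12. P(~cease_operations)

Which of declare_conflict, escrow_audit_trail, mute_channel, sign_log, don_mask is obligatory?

sign_log

By case analysis on declare_conflict: premise 3 gives O(declare_conflict ⊃ escrow_amendment) and premise 2 gives O(~declare_conflict ⊃ escrow_amendment), so O(escrow_amendment) either way.
Applying K to premise 4 (O(escrow_amendment ⊃ quarantine_directive)) and O(escrow_amendment) yields O(quarantine_directive).
Premise 6, O(~renew_affidavit ⊃ ~quarantine_directive), contraposes to O(quarantine_directive ⊃ renew_affidavit); with O(quarantine_directive) we get O(renew_affidavit).
From O(renew_affidavit) and premise 11, O(renew_affidavit ⊃ authorize_policy), we obtain O(authorize_policy).
The contrapositive of premise 9 (O(mute_channel ⊃ ~authorize_policy)) is O(authorize_policy ⊃ ~mute_channel), and O(authorize_policy) is already established, so O(~mute_channel).
Premise 7 is O(~mute_channel ⊃ sign_log); since O(~mute_channel), deontic closure gives O(sign_log).
So O(sign_log) holds — sign_log is obligatory. None of the other listed options is made obligatory by any chain of premises.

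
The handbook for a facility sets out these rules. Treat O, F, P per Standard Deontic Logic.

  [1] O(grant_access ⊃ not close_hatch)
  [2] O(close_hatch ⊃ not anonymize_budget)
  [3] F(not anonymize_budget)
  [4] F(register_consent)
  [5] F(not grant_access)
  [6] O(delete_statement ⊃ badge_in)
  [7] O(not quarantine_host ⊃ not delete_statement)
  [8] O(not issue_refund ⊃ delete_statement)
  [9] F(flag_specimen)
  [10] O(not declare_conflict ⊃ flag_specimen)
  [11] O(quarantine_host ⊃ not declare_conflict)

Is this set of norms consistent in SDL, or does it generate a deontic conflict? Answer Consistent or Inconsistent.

Consistent

Premise 2 is O(close_hatch ⊃ not anonymize_budget), but O(close_hatch) is not derivable from the premises, so it does not yield O(not anonymize_budget).
So O(not anonymize_budget) is not derivable, and the apparent clash with O(anonymize_budget) does not arise.
A world satisfying every obligation exists (e.g. anonymize_budget=true, badge_in=false, close_hatch=false, declare_conflict=true, delete_statement=false, flag_specimen=false, grant_access=true, issue_refund=true, quarantine_host=false, register_consent=false); no atom is both obligatory and forbidden, so the set is consistent.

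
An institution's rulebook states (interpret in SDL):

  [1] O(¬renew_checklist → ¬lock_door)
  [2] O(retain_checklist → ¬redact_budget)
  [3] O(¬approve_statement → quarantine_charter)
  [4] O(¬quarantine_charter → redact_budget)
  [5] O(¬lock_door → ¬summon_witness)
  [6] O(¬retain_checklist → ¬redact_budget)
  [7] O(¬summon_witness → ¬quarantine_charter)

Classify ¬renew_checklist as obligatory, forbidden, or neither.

Premises 2 and 6 are O(retain_checklist → ¬redact_budget) and O(¬retain_checklist → ¬redact_budget); every ideal world satisfies retain_checklist or ¬retain_checklist, so in either case ¬redact_budget holds — hence O(¬redact_budget).
Premise 4 is O(¬quarantine_charter → redact_budget); contrapositively O(¬redact_budget → quarantine_charter). Since O(¬redact_budget) holds, K gives O(quarantine_charter).
The contrapositive of premise 7 (O(¬summon_witness → ¬quarantine_charter)) is O(quarantine_charter → summon_witness), and O(quarantine_charter) is already established, so O(summon_witness).
The contrapositive of premise 5 (O(¬lock_door → ¬summon_witness)) is O(summon_witness → lock_door), and O(summon_witness) is already established, so O(lock_door).
The contrapositive of premise 1 (O(¬renew_checklist → ¬lock_door)) is O(lock_door → renew_checklist), and O(lock_door) is already established, so O(renew_checklist).
Premise 3 does not contribute to this derivation.
Thus O(renew_checklist), which is F(¬renew_checklist): ¬renew_checklist is forbidden.

Forbidden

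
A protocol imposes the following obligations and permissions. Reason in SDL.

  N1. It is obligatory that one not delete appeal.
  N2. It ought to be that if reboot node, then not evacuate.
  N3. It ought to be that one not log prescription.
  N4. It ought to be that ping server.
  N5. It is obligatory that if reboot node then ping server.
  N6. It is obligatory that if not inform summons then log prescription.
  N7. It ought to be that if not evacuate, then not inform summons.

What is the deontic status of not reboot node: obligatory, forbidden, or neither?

Obligatory

Premise 3 gives O(¬log_prescription).
The contrapositive of premise 6 (O(¬inform_summons → log_prescription)) is O(¬log_prescription → inform_summons), and O(¬log_prescription) is already established, so O(inform_summons).
The contrapositive of premise 7 (O(¬evacuate → ¬inform_summons)) is O(inform_summons → evacuate), and O(inform_summons) is already established, so O(evacuate).
Premise 2 is O(reboot_node → ¬evacuate); contrapositively O(evacuate → ¬reboot_node). Since O(evacuate) holds, K gives O(¬reboot_node).
Premises 1, 4, 5 do not contribute to this derivation.
Hence ¬reboot_node is obligatory.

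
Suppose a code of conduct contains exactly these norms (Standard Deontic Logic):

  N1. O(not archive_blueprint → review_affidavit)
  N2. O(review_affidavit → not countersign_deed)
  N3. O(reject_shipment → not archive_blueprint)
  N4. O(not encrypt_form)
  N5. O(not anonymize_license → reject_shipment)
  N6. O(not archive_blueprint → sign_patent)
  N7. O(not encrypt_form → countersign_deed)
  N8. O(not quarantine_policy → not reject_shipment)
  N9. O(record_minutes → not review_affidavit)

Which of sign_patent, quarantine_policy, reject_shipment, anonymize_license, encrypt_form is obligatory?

anonymize_license

Premise 4 gives O(not encrypt_form).
Premise 7 is O(not encrypt_form → countersign_deed); since O(not encrypt_form), deontic closure gives O(countersign_deed).
Premise 2 is O(review_affidavit → not countersign_deed); contrapositively O(countersign_deed → not review_affidavit). Since O(countersign_deed) holds, K gives O(not review_affidavit).
The contrapositive of premise 1 (O(not archive_blueprint → review_affidavit)) is O(not review_affidavit → archive_blueprint), and O(not review_affidavit) is already established, so O(archive_blueprint).
The contrapositive of premise 3 (O(reject_shipment → not archive_blueprint)) is O(archive_blueprint → not reject_shipment), and O(archive_blueprint) is already established, so O(not reject_shipment).
The contrapositive of premise 5 (O(not anonymize_license → reject_shipment)) is O(not reject_shipment → anonymize_license), and O(not reject_shipment) is already established, so O(anonymize_license).
So O(anonymize_license) holds — anonymize_license is obligatory. None of the other listed options is made obligatory by any chain of premises.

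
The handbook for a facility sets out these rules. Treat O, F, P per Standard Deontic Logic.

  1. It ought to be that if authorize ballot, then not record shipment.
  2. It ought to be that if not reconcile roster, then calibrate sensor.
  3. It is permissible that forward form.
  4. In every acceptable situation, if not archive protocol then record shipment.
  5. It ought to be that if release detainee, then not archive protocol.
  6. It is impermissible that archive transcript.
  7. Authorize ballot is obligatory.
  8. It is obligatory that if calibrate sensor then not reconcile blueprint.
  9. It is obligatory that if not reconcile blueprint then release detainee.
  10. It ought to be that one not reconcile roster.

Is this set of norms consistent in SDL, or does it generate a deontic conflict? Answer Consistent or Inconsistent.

From premise 10 we have O(¬reconcile_roster).
From O(¬reconcile_roster) and premise 2, O(¬reconcile_roster → calibrate_sensor), we obtain O(calibrate_sensor).
Premise 8 is O(calibrate_sensor → ¬reconcile_blueprint); since O(calibrate_sensor), deontic closure gives O(¬reconcile_blueprint).
From O(¬reconcile_blueprint) and premise 9, O(¬reconcile_blueprint → release_detainee), we obtain O(release_detainee).
Applying K to premise 5 (O(release_detainee → ¬archive_protocol)) and O(release_detainee) yields O(¬archive_protocol).
Premise 4 is O(¬archive_protocol → record_shipment); since O(¬archive_protocol), deontic closure gives O(record_shipment).
The contrapositive of premise 1 (O(authorize_ballot → ¬record_shipment)) is O(record_shipment → ¬authorize_ballot), and O(record_shipment) is already established, so O(¬authorize_ballot).
But premise 7 directly asserts O(authorize_ballot).
We now have both O(¬authorize_ballot) and O(authorize_ballot) — authorize_ballot is simultaneously obligatory and forbidden, violating the D-axiom.

Inconsistent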